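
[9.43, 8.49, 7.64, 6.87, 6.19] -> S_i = 9.43*0.90^i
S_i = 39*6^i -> [39, 234, 1404, 8424, 50544]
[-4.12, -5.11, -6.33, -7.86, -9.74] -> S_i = -4.12*1.24^i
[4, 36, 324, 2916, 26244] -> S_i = 4*9^i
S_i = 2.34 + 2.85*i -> [2.34, 5.19, 8.04, 10.89, 13.74]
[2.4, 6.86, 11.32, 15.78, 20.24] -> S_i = 2.40 + 4.46*i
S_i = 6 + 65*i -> [6, 71, 136, 201, 266]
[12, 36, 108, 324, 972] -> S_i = 12*3^i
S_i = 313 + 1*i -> [313, 314, 315, 316, 317]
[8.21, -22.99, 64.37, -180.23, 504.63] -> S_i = 8.21*(-2.80)^i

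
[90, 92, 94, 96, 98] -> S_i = 90 + 2*i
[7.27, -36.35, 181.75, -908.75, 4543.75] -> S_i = 7.27*(-5.00)^i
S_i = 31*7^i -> [31, 217, 1519, 10633, 74431]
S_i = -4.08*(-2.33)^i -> [-4.08, 9.51, -22.15, 51.61, -120.25]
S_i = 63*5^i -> [63, 315, 1575, 7875, 39375]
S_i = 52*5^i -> [52, 260, 1300, 6500, 32500]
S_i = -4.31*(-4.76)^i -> [-4.31, 20.52, -97.65, 464.83, -2212.61]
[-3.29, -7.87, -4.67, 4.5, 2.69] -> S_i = Random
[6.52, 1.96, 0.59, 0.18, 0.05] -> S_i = 6.52*0.30^i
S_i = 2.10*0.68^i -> [2.1, 1.43, 0.97, 0.66, 0.45]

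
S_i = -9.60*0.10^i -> [-9.6, -0.96, -0.1, -0.01, -0.0]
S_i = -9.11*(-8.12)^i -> [-9.11, 73.97, -600.66, 4877.38, -39604.31]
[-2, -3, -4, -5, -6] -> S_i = -2 + -1*i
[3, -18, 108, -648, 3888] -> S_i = 3*-6^i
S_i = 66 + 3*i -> [66, 69, 72, 75, 78]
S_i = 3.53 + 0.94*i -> [3.53, 4.47, 5.41, 6.35, 7.29]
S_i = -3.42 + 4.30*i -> [-3.42, 0.88, 5.18, 9.48, 13.78]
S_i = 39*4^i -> [39, 156, 624, 2496, 9984]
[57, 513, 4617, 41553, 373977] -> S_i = 57*9^i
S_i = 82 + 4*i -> [82, 86, 90, 94, 98]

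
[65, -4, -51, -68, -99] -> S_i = Random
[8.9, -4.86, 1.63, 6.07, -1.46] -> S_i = Random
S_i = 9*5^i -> [9, 45, 225, 1125, 5625]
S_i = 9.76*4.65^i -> [9.76, 45.38, 211.04, 981.32, 4563.12]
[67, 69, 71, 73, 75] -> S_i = 67 + 2*i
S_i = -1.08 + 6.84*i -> [-1.08, 5.76, 12.6, 19.44, 26.28]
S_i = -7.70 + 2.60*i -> [-7.7, -5.1, -2.5, 0.1, 2.7]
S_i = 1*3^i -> [1, 3, 9, 27, 81]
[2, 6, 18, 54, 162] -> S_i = 2*3^i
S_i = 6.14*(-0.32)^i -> [6.14, -1.96, 0.63, -0.2, 0.06]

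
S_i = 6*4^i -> [6, 24, 96, 384, 1536]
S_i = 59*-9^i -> [59, -531, 4779, -43011, 387099]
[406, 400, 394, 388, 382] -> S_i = 406 + -6*i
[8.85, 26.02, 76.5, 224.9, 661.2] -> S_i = 8.85*2.94^i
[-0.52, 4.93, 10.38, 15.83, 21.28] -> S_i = -0.52 + 5.45*i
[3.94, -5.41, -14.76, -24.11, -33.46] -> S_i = 3.94 + -9.35*i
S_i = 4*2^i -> [4, 8, 16, 32, 64]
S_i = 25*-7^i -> [25, -175, 1225, -8575, 60025]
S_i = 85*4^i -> [85, 340, 1360, 5440, 21760]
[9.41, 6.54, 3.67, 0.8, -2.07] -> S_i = 9.41 + -2.87*i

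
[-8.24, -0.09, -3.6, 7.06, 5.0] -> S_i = Random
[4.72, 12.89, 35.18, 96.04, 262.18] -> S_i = 4.72*2.73^i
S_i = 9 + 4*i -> [9, 13, 17, 21, 25]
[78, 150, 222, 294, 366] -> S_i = 78 + 72*i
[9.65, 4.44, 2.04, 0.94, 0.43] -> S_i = 9.65*0.46^i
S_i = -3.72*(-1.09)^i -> [-3.72, 4.05, -4.42, 4.82, -5.25]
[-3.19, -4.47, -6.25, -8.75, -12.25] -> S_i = -3.19*1.40^i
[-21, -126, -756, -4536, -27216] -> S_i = -21*6^i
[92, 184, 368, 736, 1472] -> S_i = 92*2^i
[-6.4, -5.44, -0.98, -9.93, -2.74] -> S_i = Random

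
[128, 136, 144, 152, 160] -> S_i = 128 + 8*i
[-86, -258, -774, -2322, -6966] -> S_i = -86*3^i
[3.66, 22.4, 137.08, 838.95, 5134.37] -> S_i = 3.66*6.12^i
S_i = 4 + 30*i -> [4, 34, 64, 94, 124]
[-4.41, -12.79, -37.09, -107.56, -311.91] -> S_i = -4.41*2.90^i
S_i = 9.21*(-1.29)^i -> [9.21, -11.88, 15.33, -19.77, 25.5]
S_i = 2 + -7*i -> [2, -5, -12, -19, -26]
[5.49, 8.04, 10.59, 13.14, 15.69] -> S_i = 5.49 + 2.55*i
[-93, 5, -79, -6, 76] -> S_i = Random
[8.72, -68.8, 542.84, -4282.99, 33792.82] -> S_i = 8.72*(-7.89)^i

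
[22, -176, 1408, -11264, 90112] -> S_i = 22*-8^i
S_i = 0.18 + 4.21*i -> [0.18, 4.39, 8.6, 12.81, 17.02]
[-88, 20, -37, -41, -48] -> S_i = Random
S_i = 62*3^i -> [62, 186, 558, 1674, 5022]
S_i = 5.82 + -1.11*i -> [5.82, 4.71, 3.6, 2.49, 1.38]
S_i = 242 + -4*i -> [242, 238, 234, 230, 226]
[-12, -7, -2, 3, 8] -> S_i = -12 + 5*i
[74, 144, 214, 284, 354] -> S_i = 74 + 70*i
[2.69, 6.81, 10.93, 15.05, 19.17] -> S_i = 2.69 + 4.12*i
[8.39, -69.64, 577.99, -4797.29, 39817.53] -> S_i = 8.39*(-8.30)^i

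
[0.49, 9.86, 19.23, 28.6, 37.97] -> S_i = 0.49 + 9.37*i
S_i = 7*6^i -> [7, 42, 252, 1512, 9072]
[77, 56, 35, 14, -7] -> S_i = 77 + -21*i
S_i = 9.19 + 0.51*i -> [9.19, 9.7, 10.21, 10.72, 11.23]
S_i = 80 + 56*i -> [80, 136, 192, 248, 304]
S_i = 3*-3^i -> [3, -9, 27, -81, 243]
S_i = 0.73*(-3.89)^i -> [0.73, -2.84, 11.05, -42.97, 167.16]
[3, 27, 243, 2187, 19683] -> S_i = 3*9^i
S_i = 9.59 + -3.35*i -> [9.59, 6.24, 2.89, -0.46, -3.81]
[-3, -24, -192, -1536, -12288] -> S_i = -3*8^i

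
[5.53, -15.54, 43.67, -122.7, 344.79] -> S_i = 5.53*(-2.81)^i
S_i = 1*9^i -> [1, 9, 81, 729, 6561]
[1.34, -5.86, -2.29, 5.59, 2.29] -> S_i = Random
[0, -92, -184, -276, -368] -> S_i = 0 + -92*i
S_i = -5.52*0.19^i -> [-5.52, -1.05, -0.2, -0.04, -0.01]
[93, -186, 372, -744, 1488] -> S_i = 93*-2^i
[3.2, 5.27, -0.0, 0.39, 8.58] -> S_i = Random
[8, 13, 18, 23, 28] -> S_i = 8 + 5*i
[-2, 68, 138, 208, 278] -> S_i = -2 + 70*i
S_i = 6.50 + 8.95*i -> [6.5, 15.45, 24.4, 33.35, 42.3]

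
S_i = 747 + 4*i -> [747, 751, 755, 759, 763]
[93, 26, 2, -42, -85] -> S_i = Random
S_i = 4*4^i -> [4, 16, 64, 256, 1024]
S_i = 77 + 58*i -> [77, 135, 193, 251, 309]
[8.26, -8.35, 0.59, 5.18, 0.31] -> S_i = Random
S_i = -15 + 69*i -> [-15, 54, 123, 192, 261]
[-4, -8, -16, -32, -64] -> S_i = -4*2^i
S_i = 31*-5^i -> [31, -155, 775, -3875, 19375]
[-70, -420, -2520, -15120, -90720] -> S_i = -70*6^i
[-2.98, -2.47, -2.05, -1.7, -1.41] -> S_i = -2.98*0.83^i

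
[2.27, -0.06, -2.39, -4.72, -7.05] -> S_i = 2.27 + -2.33*i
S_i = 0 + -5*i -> [0, -5, -10, -15, -20]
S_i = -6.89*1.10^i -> [-6.89, -7.58, -8.34, -9.17, -10.09]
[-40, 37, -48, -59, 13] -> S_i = Random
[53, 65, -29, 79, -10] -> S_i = Random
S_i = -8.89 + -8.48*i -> [-8.89, -17.37, -25.85, -34.33, -42.81]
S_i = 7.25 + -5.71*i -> [7.25, 1.54, -4.17, -9.88, -15.59]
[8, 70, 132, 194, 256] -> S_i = 8 + 62*i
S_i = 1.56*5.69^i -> [1.56, 8.88, 50.51, 287.38, 1635.21]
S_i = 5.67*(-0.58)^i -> [5.67, -3.29, 1.91, -1.11, 0.64]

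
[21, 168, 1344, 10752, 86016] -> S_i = 21*8^i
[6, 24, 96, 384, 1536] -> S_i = 6*4^i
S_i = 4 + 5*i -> [4, 9, 14, 19, 24]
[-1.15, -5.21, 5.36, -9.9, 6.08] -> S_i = Random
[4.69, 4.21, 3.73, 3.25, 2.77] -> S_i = 4.69 + -0.48*i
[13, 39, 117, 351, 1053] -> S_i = 13*3^i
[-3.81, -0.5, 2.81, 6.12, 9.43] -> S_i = -3.81 + 3.31*i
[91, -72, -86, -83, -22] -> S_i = Random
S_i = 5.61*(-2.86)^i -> [5.61, -16.04, 45.89, -131.24, 375.34]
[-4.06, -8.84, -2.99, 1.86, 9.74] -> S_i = Random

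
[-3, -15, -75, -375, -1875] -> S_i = -3*5^i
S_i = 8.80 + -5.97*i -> [8.8, 2.83, -3.14, -9.11, -15.08]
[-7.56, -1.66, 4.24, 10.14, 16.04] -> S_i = -7.56 + 5.90*i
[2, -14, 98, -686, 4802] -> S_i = 2*-7^i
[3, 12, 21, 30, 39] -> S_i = 3 + 9*i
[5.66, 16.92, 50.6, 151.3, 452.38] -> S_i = 5.66*2.99^i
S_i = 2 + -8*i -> [2, -6, -14, -22, -30]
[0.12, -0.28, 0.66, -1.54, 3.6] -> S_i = 0.12*(-2.34)^i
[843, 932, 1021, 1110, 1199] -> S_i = 843 + 89*i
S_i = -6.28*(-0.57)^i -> [-6.28, 3.58, -2.04, 1.16, -0.66]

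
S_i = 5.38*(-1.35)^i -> [5.38, -7.26, 9.81, -13.24, 17.87]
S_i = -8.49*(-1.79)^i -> [-8.49, 15.2, -27.2, 48.69, -87.16]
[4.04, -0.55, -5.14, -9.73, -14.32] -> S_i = 4.04 + -4.59*i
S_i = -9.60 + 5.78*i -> [-9.6, -3.82, 1.96, 7.74, 13.52]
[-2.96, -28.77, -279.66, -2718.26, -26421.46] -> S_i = -2.96*9.72^i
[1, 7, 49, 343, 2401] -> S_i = 1*7^i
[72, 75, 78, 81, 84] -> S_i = 72 + 3*i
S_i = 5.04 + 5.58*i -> [5.04, 10.62, 16.2, 21.78, 27.36]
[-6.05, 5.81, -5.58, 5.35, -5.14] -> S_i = -6.05*(-0.96)^i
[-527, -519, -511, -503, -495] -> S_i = -527 + 8*i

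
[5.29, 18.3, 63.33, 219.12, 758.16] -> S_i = 5.29*3.46^i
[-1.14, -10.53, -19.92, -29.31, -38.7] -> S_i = -1.14 + -9.39*i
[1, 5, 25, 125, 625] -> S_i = 1*5^i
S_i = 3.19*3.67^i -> [3.19, 11.71, 42.97, 157.68, 578.7]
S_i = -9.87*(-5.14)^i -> [-9.87, 50.73, -260.76, 1340.31, -6889.21]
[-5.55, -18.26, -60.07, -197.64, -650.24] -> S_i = -5.55*3.29^i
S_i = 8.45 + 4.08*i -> [8.45, 12.53, 16.61, 20.69, 24.77]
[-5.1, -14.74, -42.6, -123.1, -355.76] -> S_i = -5.10*2.89^i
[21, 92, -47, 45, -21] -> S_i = Random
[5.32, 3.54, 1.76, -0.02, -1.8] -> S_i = 5.32 + -1.78*i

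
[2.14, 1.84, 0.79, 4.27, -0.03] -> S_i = Random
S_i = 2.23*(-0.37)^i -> [2.23, -0.83, 0.31, -0.11, 0.04]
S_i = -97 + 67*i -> [-97, -30, 37, 104, 171]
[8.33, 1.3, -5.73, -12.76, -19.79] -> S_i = 8.33 + -7.03*i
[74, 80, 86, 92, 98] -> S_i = 74 + 6*i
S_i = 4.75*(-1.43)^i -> [4.75, -6.79, 9.71, -13.89, 19.86]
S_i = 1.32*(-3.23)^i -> [1.32, -4.26, 13.77, -44.48, 143.68]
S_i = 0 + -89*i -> [0, -89, -178, -267, -356]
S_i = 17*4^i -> [17, 68, 272, 1088, 4352]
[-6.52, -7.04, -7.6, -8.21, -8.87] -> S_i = -6.52*1.08^i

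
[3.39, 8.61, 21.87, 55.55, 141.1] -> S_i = 3.39*2.54^i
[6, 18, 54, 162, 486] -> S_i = 6*3^i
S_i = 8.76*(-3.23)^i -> [8.76, -28.29, 91.39, -295.2, 953.49]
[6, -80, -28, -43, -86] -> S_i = Random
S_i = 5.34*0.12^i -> [5.34, 0.64, 0.08, 0.01, 0.0]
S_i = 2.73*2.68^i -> [2.73, 7.32, 19.61, 52.55, 140.83]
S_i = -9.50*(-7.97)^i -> [-9.5, 75.72, -603.45, 4809.48, -38331.59]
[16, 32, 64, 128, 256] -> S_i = 16*2^i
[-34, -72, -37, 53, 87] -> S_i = Random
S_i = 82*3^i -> [82, 246, 738, 2214, 6642]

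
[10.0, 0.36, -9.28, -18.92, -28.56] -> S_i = 10.00 + -9.64*i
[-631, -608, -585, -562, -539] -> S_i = -631 + 23*i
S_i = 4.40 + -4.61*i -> [4.4, -0.21, -4.82, -9.43, -14.04]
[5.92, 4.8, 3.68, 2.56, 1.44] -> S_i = 5.92 + -1.12*i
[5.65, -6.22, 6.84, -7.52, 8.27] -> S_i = 5.65*(-1.10)^i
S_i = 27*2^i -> [27, 54, 108, 216, 432]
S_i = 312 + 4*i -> [312, 316, 320, 324, 328]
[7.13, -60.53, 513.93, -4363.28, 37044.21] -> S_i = 7.13*(-8.49)^i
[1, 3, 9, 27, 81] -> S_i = 1*3^i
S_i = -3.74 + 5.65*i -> [-3.74, 1.91, 7.56, 13.21, 18.86]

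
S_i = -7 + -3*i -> [-7, -10, -13, -16, -19]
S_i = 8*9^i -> [8, 72, 648, 5832, 52488]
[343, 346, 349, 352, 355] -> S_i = 343 + 3*i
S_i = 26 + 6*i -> [26, 32, 38, 44, 50]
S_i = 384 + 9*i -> [384, 393, 402, 411, 420]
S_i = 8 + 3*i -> [8, 11, 14, 17, 20]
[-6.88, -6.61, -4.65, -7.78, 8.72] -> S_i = Random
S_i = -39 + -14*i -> [-39, -53, -67, -81, -95]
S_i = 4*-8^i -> [4, -32, 256, -2048, 16384]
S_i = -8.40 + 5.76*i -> [-8.4, -2.64, 3.12, 8.88, 14.64]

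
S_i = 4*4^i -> [4, 16, 64, 256, 1024]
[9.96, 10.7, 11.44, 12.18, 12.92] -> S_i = 9.96 + 0.74*i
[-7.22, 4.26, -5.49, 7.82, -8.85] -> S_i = Random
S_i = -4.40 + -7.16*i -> [-4.4, -11.56, -18.72, -25.88, -33.04]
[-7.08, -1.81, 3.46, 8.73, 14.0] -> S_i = -7.08 + 5.27*i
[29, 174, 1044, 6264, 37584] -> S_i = 29*6^i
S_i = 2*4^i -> [2, 8, 32, 128, 512]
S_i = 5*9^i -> [5, 45, 405, 3645, 32805]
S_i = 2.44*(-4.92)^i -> [2.44, -12.0, 59.06, -290.59, 1429.72]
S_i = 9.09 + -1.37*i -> [9.09, 7.72, 6.35, 4.98, 3.61]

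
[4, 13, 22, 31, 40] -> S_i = 4 + 9*i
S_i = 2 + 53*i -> [2, 55, 108, 161, 214]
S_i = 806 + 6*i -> [806, 812, 818, 824, 830]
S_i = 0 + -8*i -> [0, -8, -16, -24, -32]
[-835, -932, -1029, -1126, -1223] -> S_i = -835 + -97*i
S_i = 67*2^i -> [67, 134, 268, 536, 1072]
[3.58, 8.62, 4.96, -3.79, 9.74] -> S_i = Random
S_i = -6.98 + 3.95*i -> [-6.98, -3.03, 0.92, 4.87, 8.82]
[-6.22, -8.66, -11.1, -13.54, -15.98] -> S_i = -6.22 + -2.44*i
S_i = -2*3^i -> [-2, -6, -18, -54, -162]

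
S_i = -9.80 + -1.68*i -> [-9.8, -11.48, -13.16, -14.84, -16.52]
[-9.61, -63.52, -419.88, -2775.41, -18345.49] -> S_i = -9.61*6.61^i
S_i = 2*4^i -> [2, 8, 32, 128, 512]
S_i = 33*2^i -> [33, 66, 132, 264, 528]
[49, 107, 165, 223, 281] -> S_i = 49 + 58*i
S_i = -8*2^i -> [-8, -16, -32, -64, -128]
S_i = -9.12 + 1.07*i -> [-9.12, -8.05, -6.98, -5.91, -4.84]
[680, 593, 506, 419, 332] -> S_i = 680 + -87*i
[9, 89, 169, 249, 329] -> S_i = 9 + 80*i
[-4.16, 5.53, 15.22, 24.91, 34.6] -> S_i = -4.16 + 9.69*i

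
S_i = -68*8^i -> [-68, -544, -4352, -34816, -278528]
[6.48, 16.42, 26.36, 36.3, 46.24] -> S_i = 6.48 + 9.94*i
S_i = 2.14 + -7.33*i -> [2.14, -5.19, -12.52, -19.85, -27.18]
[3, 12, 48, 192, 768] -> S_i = 3*4^i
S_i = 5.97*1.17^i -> [5.97, 6.98, 8.17, 9.56, 11.19]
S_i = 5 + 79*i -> [5, 84, 163, 242, 321]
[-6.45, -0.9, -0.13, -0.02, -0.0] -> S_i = -6.45*0.14^i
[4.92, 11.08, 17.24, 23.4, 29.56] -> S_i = 4.92 + 6.16*i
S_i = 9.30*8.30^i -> [9.3, 77.19, 640.68, 5317.62, 44136.24]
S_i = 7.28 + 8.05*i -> [7.28, 15.33, 23.38, 31.43, 39.48]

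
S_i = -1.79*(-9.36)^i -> [-1.79, 16.75, -156.82, 1467.85, -13739.04]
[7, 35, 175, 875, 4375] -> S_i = 7*5^i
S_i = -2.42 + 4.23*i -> [-2.42, 1.81, 6.04, 10.27, 14.5]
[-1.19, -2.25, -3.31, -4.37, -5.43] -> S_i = -1.19 + -1.06*i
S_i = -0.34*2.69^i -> [-0.34, -0.91, -2.46, -6.62, -17.8]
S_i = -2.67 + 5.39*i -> [-2.67, 2.72, 8.11, 13.5, 18.89]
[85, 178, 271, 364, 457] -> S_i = 85 + 93*i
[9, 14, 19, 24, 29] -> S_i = 9 + 5*i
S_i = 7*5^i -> [7, 35, 175, 875, 4375]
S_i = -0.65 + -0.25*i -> [-0.65, -0.9, -1.15, -1.4, -1.65]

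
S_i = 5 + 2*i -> [5, 7, 9, 11, 13]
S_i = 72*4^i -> [72, 288, 1152, 4608, 18432]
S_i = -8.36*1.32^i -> [-8.36, -11.04, -14.57, -19.23, -25.38]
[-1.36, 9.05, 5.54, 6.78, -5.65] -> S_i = Random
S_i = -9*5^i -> [-9, -45, -225, -1125, -5625]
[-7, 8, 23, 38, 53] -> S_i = -7 + 15*i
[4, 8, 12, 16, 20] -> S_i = 4 + 4*i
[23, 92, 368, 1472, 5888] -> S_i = 23*4^i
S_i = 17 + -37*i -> [17, -20, -57, -94, -131]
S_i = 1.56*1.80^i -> [1.56, 2.81, 5.05, 9.1, 16.38]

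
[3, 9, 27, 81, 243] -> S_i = 3*3^i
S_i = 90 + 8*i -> [90, 98, 106, 114, 122]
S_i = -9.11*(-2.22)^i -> [-9.11, 20.22, -44.9, 99.67, -221.27]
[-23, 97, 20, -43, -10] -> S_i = Random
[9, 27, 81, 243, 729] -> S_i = 9*3^i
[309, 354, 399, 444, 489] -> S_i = 309 + 45*i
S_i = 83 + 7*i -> [83, 90, 97, 104, 111]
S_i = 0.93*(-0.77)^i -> [0.93, -0.72, 0.55, -0.42, 0.33]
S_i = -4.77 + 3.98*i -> [-4.77, -0.79, 3.19, 7.17, 11.15]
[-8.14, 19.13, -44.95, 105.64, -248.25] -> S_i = -8.14*(-2.35)^i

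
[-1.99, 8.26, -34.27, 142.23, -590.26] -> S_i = -1.99*(-4.15)^i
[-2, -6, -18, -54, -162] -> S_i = -2*3^i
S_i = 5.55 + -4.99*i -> [5.55, 0.56, -4.43, -9.42, -14.41]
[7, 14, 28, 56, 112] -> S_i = 7*2^i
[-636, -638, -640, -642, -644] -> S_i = -636 + -2*i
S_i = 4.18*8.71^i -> [4.18, 36.41, 317.11, 2762.04, 24057.41]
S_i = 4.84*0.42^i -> [4.84, 2.03, 0.85, 0.36, 0.15]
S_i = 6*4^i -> [6, 24, 96, 384, 1536]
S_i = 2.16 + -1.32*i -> [2.16, 0.84, -0.48, -1.8, -3.12]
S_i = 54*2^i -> [54, 108, 216, 432, 864]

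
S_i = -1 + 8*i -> [-1, 7, 15, 23, 31]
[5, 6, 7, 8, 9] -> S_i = 5 + 1*i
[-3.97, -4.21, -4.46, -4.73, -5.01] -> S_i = -3.97*1.06^i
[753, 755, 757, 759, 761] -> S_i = 753 + 2*i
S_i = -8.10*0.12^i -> [-8.1, -0.97, -0.12, -0.01, -0.0]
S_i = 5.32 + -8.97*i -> [5.32, -3.65, -12.62, -21.59, -30.56]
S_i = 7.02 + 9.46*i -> [7.02, 16.48, 25.94, 35.4, 44.86]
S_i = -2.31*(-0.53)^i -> [-2.31, 1.22, -0.65, 0.34, -0.18]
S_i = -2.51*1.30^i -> [-2.51, -3.26, -4.24, -5.51, -7.17]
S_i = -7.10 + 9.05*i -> [-7.1, 1.95, 11.0, 20.05, 29.1]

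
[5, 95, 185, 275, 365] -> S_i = 5 + 90*i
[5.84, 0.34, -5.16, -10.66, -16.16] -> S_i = 5.84 + -5.50*i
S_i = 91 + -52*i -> [91, 39, -13, -65, -117]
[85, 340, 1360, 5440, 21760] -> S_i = 85*4^i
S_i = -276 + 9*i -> [-276, -267, -258, -249, -240]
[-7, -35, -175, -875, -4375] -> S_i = -7*5^i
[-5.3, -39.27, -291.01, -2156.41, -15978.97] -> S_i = -5.30*7.41^i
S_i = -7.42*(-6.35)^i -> [-7.42, 47.12, -299.19, 1899.88, -12064.21]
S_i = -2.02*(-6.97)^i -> [-2.02, 14.08, -98.13, 683.99, -4767.41]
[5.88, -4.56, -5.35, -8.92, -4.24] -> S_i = Random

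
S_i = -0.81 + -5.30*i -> [-0.81, -6.11, -11.41, -16.71, -22.01]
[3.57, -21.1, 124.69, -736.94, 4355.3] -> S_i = 3.57*(-5.91)^i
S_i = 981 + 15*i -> [981, 996, 1011, 1026, 1041]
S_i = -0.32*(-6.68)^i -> [-0.32, 2.14, -14.28, 95.38, -637.17]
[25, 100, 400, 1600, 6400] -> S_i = 25*4^i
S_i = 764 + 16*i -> [764, 780, 796, 812, 828]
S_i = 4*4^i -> [4, 16, 64, 256, 1024]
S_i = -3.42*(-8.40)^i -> [-3.42, 28.73, -241.32, 2027.05, -17027.2]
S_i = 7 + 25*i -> [7, 32, 57, 82, 107]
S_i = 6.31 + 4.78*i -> [6.31, 11.09, 15.87, 20.65, 25.43]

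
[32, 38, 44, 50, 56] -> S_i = 32 + 6*i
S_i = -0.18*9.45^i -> [-0.18, -1.7, -16.07, -151.9, -1435.49]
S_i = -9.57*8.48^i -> [-9.57, -81.15, -688.18, -5835.79, -49487.48]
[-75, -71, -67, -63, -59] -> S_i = -75 + 4*i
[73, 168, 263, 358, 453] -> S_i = 73 + 95*i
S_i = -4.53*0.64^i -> [-4.53, -2.9, -1.86, -1.19, -0.76]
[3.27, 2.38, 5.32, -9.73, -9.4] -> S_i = Random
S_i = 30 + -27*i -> [30, 3, -24, -51, -78]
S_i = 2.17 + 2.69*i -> [2.17, 4.86, 7.55, 10.24, 12.93]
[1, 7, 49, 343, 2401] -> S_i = 1*7^i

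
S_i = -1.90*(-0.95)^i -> [-1.9, 1.8, -1.71, 1.63, -1.55]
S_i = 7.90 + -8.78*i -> [7.9, -0.88, -9.66, -18.44, -27.22]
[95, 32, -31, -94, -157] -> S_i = 95 + -63*i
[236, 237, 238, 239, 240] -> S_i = 236 + 1*i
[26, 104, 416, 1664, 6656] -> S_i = 26*4^i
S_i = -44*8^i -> [-44, -352, -2816, -22528, -180224]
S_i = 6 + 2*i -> [6, 8, 10, 12, 14]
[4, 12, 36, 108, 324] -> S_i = 4*3^i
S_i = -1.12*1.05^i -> [-1.12, -1.18, -1.23, -1.3, -1.36]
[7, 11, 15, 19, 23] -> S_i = 7 + 4*i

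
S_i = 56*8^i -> [56, 448, 3584, 28672, 229376]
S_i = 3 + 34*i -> [3, 37, 71, 105, 139]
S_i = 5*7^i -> [5, 35, 245, 1715, 12005]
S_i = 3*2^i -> [3, 6, 12, 24, 48]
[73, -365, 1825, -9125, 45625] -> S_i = 73*-5^i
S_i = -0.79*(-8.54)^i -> [-0.79, 6.75, -57.62, 492.04, -4202.02]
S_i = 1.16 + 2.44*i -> [1.16, 3.6, 6.04, 8.48, 10.92]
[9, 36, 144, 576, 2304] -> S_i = 9*4^i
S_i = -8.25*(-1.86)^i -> [-8.25, 15.34, -28.54, 53.09, -98.74]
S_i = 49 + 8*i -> [49, 57, 65, 73, 81]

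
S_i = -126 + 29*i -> [-126, -97, -68, -39, -10]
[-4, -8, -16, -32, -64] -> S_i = -4*2^i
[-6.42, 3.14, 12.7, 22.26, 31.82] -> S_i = -6.42 + 9.56*i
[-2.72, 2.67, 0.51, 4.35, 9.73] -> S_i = Random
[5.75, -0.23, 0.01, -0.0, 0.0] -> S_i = 5.75*(-0.04)^i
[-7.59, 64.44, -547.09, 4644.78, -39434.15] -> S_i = -7.59*(-8.49)^i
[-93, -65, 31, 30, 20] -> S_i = Random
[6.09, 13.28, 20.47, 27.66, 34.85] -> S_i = 6.09 + 7.19*i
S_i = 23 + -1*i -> [23, 22, 21, 20, 19]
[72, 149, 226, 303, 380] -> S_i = 72 + 77*i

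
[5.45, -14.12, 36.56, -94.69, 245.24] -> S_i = 5.45*(-2.59)^i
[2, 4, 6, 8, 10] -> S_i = 2 + 2*i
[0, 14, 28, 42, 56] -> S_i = 0 + 14*i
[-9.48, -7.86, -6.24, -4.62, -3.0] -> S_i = -9.48 + 1.62*i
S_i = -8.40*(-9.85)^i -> [-8.4, 82.74, -814.99, 8027.64, -79072.27]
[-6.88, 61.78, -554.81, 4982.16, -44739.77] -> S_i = -6.88*(-8.98)^i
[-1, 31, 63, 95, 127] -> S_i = -1 + 32*i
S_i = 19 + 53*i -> [19, 72, 125, 178, 231]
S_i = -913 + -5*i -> [-913, -918, -923, -928, -933]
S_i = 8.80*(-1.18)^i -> [8.8, -10.38, 12.25, -14.46, 17.06]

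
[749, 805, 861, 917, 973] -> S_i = 749 + 56*i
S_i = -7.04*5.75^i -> [-7.04, -40.48, -232.76, -1338.37, -7695.63]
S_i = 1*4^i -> [1, 4, 16, 64, 256]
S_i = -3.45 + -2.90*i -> [-3.45, -6.35, -9.25, -12.15, -15.05]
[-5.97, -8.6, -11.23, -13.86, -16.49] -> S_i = -5.97 + -2.63*i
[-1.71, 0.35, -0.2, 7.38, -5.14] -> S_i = Random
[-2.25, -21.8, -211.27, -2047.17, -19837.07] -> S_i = -2.25*9.69^i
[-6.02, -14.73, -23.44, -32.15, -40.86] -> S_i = -6.02 + -8.71*i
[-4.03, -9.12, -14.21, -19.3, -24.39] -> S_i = -4.03 + -5.09*i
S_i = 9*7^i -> [9, 63, 441, 3087, 21609]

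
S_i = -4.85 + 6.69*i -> [-4.85, 1.84, 8.53, 15.22, 21.91]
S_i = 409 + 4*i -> [409, 413, 417, 421, 425]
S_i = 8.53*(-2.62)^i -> [8.53, -22.35, 58.55, -153.41, 401.93]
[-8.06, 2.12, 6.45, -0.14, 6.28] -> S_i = Random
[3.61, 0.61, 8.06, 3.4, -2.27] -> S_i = Random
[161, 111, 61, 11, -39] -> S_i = 161 + -50*i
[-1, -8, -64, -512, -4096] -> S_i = -1*8^i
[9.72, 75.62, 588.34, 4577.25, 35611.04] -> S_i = 9.72*7.78^i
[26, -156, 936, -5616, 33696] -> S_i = 26*-6^i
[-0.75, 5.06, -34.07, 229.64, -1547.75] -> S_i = -0.75*(-6.74)^i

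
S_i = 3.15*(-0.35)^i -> [3.15, -1.1, 0.39, -0.14, 0.05]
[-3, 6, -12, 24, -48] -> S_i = -3*-2^i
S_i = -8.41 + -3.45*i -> [-8.41, -11.86, -15.31, -18.76, -22.21]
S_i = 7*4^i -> [7, 28, 112, 448, 1792]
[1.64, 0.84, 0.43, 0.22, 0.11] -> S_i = 1.64*0.51^i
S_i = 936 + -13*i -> [936, 923, 910, 897, 884]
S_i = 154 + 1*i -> [154, 155, 156, 157, 158]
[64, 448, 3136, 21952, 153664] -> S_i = 64*7^i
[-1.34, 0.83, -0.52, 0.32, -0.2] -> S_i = -1.34*(-0.62)^i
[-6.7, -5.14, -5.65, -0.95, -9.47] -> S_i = Random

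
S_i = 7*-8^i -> [7, -56, 448, -3584, 28672]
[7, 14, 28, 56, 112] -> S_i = 7*2^i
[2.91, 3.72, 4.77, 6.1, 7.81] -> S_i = 2.91*1.28^i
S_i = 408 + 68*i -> [408, 476, 544, 612, 680]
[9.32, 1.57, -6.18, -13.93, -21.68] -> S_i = 9.32 + -7.75*i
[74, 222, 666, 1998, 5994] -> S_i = 74*3^i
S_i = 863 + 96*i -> [863, 959, 1055, 1151, 1247]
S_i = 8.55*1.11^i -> [8.55, 9.49, 10.53, 11.69, 12.98]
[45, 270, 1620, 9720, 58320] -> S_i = 45*6^i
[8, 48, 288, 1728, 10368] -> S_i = 8*6^i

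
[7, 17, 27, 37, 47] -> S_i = 7 + 10*i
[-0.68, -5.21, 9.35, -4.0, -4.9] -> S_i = Random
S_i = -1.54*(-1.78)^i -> [-1.54, 2.74, -4.88, 8.69, -15.46]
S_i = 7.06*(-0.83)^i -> [7.06, -5.86, 4.86, -4.04, 3.35]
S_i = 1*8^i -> [1, 8, 64, 512, 4096]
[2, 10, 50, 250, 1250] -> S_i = 2*5^i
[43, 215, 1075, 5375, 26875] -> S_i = 43*5^i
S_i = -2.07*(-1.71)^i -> [-2.07, 3.54, -6.05, 10.35, -17.7]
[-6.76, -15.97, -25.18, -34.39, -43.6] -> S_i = -6.76 + -9.21*i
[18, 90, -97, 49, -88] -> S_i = Random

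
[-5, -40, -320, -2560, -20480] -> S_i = -5*8^i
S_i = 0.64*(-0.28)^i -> [0.64, -0.18, 0.05, -0.01, 0.0]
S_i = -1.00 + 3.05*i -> [-1.0, 2.05, 5.1, 8.15, 11.2]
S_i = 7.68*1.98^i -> [7.68, 15.21, 30.11, 59.62, 118.04]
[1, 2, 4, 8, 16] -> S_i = 1*2^i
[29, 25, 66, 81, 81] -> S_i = Random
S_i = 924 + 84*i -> [924, 1008, 1092, 1176, 1260]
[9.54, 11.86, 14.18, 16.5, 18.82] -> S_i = 9.54 + 2.32*i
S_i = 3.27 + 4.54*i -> [3.27, 7.81, 12.35, 16.89, 21.43]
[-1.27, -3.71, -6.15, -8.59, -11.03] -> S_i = -1.27 + -2.44*i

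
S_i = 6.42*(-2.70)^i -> [6.42, -17.33, 46.8, -126.36, 341.19]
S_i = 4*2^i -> [4, 8, 16, 32, 64]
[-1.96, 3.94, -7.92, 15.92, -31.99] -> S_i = -1.96*(-2.01)^i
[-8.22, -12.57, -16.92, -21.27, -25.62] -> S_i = -8.22 + -4.35*i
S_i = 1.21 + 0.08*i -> [1.21, 1.29, 1.37, 1.45, 1.53]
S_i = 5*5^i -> [5, 25, 125, 625, 3125]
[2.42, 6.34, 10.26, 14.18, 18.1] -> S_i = 2.42 + 3.92*i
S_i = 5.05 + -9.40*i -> [5.05, -4.35, -13.75, -23.15, -32.55]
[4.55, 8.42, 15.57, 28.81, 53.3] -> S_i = 4.55*1.85^i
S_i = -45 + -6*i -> [-45, -51, -57, -63, -69]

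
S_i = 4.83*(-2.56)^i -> [4.83, -12.36, 31.65, -81.03, 207.45]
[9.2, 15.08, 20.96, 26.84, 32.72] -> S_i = 9.20 + 5.88*i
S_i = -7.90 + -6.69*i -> [-7.9, -14.59, -21.28, -27.97, -34.66]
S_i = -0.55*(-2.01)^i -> [-0.55, 1.11, -2.22, 4.47, -8.98]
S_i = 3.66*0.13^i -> [3.66, 0.48, 0.06, 0.01, 0.0]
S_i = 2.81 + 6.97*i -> [2.81, 9.78, 16.75, 23.72, 30.69]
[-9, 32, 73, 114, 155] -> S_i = -9 + 41*i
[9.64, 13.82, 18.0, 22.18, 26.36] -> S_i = 9.64 + 4.18*i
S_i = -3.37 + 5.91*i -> [-3.37, 2.54, 8.45, 14.36, 20.27]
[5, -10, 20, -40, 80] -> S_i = 5*-2^i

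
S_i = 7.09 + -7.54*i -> [7.09, -0.45, -7.99, -15.53, -23.07]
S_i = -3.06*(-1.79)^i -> [-3.06, 5.48, -9.8, 17.55, -31.41]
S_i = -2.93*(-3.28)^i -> [-2.93, 9.61, -31.52, 103.39, -339.13]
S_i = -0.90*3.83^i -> [-0.9, -3.45, -13.2, -50.56, -193.66]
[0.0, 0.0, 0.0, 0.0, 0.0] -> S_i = 0.00*8.12^i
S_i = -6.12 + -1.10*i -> [-6.12, -7.22, -8.32, -9.42, -10.52]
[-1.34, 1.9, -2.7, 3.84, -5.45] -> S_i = -1.34*(-1.42)^i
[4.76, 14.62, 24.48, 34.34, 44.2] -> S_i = 4.76 + 9.86*i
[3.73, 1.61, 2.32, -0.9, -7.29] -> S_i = Random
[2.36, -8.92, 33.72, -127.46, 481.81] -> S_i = 2.36*(-3.78)^i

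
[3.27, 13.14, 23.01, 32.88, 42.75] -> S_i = 3.27 + 9.87*i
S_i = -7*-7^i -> [-7, 49, -343, 2401, -16807]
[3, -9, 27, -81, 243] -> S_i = 3*-3^i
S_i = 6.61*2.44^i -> [6.61, 16.13, 39.35, 96.02, 234.29]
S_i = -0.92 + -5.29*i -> [-0.92, -6.21, -11.5, -16.79, -22.08]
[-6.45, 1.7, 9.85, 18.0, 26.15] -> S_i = -6.45 + 8.15*i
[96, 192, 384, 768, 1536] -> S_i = 96*2^i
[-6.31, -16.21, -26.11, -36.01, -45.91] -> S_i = -6.31 + -9.90*i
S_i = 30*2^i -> [30, 60, 120, 240, 480]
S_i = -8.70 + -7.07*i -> [-8.7, -15.77, -22.84, -29.91, -36.98]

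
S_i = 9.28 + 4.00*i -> [9.28, 13.28, 17.28, 21.28, 25.28]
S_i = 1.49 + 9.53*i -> [1.49, 11.02, 20.55, 30.08, 39.61]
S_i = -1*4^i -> [-1, -4, -16, -64, -256]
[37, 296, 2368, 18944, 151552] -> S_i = 37*8^i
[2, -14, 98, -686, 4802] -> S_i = 2*-7^i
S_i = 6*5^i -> [6, 30, 150, 750, 3750]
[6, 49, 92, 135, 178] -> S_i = 6 + 43*i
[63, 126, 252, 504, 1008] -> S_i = 63*2^i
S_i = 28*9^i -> [28, 252, 2268, 20412, 183708]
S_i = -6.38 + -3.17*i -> [-6.38, -9.55, -12.72, -15.89, -19.06]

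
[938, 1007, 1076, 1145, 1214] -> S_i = 938 + 69*i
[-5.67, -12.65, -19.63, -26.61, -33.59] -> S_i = -5.67 + -6.98*i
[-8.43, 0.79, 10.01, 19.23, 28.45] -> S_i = -8.43 + 9.22*i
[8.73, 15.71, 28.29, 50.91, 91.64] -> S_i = 8.73*1.80^i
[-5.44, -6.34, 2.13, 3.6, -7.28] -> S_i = Random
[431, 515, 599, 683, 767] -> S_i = 431 + 84*i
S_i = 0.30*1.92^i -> [0.3, 0.58, 1.11, 2.12, 4.08]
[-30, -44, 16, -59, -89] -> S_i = Random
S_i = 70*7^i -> [70, 490, 3430, 24010, 168070]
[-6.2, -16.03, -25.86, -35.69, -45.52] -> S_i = -6.20 + -9.83*i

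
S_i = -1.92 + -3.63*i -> [-1.92, -5.55, -9.18, -12.81, -16.44]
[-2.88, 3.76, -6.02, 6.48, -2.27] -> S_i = Random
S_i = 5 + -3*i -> [5, 2, -1, -4, -7]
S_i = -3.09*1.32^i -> [-3.09, -4.08, -5.38, -7.11, -9.38]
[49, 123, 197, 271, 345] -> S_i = 49 + 74*i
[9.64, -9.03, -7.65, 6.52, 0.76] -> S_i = Random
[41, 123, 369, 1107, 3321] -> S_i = 41*3^i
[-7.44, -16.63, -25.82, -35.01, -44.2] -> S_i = -7.44 + -9.19*i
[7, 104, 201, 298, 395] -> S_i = 7 + 97*i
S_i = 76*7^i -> [76, 532, 3724, 26068, 182476]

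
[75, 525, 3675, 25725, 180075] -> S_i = 75*7^i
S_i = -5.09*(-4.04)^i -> [-5.09, 20.56, -83.08, 335.63, -1355.95]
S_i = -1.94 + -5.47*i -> [-1.94, -7.41, -12.88, -18.35, -23.82]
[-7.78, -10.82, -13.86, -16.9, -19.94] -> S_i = -7.78 + -3.04*i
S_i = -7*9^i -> [-7, -63, -567, -5103, -45927]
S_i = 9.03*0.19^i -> [9.03, 1.72, 0.33, 0.06, 0.01]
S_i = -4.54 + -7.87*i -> [-4.54, -12.41, -20.28, -28.15, -36.02]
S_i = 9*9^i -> [9, 81, 729, 6561, 59049]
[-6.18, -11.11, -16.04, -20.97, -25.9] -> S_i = -6.18 + -4.93*i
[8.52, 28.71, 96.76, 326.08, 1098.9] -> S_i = 8.52*3.37^i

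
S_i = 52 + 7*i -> [52, 59, 66, 73, 80]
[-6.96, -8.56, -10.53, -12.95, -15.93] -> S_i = -6.96*1.23^i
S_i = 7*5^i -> [7, 35, 175, 875, 4375]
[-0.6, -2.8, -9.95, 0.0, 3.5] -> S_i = Random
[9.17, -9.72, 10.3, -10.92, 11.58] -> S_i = 9.17*(-1.06)^i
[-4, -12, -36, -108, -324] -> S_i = -4*3^i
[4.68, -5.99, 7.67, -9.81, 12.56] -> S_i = 4.68*(-1.28)^i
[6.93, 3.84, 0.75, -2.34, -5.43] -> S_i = 6.93 + -3.09*i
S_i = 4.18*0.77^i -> [4.18, 3.22, 2.48, 1.91, 1.47]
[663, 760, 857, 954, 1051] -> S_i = 663 + 97*i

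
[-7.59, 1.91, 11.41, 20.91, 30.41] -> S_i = -7.59 + 9.50*i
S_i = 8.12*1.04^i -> [8.12, 8.44, 8.78, 9.13, 9.5]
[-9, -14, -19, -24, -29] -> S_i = -9 + -5*i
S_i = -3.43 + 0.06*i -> [-3.43, -3.37, -3.31, -3.25, -3.19]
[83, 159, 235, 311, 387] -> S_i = 83 + 76*i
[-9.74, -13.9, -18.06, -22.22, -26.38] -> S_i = -9.74 + -4.16*i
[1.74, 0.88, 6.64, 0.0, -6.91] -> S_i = Random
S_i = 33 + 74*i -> [33, 107, 181, 255, 329]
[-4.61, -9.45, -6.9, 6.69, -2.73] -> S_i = Random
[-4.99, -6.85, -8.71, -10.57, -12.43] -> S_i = -4.99 + -1.86*i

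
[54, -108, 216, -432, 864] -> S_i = 54*-2^i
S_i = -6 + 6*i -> [-6, 0, 6, 12, 18]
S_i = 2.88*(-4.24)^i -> [2.88, -12.21, 51.78, -219.53, 930.8]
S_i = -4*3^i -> [-4, -12, -36, -108, -324]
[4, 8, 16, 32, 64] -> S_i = 4*2^i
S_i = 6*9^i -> [6, 54, 486, 4374, 39366]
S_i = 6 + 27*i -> [6, 33, 60, 87, 114]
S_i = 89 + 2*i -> [89, 91, 93, 95, 97]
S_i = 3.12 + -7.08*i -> [3.12, -3.96, -11.04, -18.12, -25.2]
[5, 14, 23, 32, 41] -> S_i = 5 + 9*i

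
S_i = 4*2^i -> [4, 8, 16, 32, 64]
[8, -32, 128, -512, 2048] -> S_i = 8*-4^i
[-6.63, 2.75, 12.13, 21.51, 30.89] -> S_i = -6.63 + 9.38*i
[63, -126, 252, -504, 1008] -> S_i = 63*-2^i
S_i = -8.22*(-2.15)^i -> [-8.22, 17.67, -38.0, 81.69, -175.64]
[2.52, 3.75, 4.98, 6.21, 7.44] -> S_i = 2.52 + 1.23*i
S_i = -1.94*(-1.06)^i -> [-1.94, 2.06, -2.18, 2.31, -2.45]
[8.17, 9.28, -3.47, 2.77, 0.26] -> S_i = Random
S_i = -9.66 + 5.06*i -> [-9.66, -4.6, 0.46, 5.52, 10.58]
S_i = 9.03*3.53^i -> [9.03, 31.88, 112.52, 397.2, 1402.12]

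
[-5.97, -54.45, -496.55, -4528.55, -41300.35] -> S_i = -5.97*9.12^i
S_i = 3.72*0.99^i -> [3.72, 3.68, 3.65, 3.61, 3.57]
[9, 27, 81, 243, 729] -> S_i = 9*3^i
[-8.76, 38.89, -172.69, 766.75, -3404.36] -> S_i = -8.76*(-4.44)^i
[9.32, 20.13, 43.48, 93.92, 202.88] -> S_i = 9.32*2.16^i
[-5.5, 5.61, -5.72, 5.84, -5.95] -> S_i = -5.50*(-1.02)^i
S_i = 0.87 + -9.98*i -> [0.87, -9.11, -19.09, -29.07, -39.05]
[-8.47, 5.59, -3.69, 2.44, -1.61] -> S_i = -8.47*(-0.66)^i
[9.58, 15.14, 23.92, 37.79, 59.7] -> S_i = 9.58*1.58^i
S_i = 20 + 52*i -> [20, 72, 124, 176, 228]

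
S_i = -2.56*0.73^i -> [-2.56, -1.87, -1.36, -1.0, -0.73]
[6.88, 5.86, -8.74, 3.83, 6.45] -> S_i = Random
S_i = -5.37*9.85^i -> [-5.37, -52.89, -521.01, -5131.96, -50549.77]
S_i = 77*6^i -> [77, 462, 2772, 16632, 99792]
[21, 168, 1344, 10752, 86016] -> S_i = 21*8^i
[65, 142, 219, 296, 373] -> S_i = 65 + 77*i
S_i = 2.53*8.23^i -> [2.53, 20.82, 171.36, 1410.33, 11607.0]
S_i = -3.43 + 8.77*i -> [-3.43, 5.34, 14.11, 22.88, 31.65]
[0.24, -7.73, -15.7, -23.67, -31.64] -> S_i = 0.24 + -7.97*i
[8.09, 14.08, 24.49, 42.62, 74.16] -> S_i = 8.09*1.74^i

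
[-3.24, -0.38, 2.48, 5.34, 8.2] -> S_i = -3.24 + 2.86*i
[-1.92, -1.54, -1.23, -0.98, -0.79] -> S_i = -1.92*0.80^i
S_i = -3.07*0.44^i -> [-3.07, -1.35, -0.59, -0.26, -0.12]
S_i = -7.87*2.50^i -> [-7.87, -19.68, -49.19, -122.97, -307.42]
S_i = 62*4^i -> [62, 248, 992, 3968, 15872]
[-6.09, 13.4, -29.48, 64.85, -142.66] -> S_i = -6.09*(-2.20)^i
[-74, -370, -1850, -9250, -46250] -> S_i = -74*5^i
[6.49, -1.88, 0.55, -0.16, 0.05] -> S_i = 6.49*(-0.29)^i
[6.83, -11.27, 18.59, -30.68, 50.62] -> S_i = 6.83*(-1.65)^i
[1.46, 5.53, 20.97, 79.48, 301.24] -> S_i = 1.46*3.79^i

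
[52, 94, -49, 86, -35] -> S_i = Random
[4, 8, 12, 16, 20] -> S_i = 4 + 4*i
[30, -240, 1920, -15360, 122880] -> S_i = 30*-8^i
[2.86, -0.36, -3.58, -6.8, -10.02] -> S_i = 2.86 + -3.22*i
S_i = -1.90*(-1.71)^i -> [-1.9, 3.25, -5.56, 9.5, -16.25]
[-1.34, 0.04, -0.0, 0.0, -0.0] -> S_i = -1.34*(-0.03)^i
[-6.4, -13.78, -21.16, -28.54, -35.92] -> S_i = -6.40 + -7.38*i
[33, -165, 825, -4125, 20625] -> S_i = 33*-5^i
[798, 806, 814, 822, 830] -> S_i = 798 + 8*i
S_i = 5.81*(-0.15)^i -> [5.81, -0.87, 0.13, -0.02, 0.0]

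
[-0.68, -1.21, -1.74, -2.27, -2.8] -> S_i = -0.68 + -0.53*i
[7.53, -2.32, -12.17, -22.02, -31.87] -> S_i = 7.53 + -9.85*i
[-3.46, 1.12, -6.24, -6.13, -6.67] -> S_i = Random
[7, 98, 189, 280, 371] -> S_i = 7 + 91*i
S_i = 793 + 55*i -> [793, 848, 903, 958, 1013]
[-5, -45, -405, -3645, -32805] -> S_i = -5*9^i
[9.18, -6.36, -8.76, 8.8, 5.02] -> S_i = Random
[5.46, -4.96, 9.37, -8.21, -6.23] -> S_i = Random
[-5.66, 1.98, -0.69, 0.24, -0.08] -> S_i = -5.66*(-0.35)^i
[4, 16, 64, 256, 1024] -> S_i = 4*4^i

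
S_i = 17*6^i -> [17, 102, 612, 3672, 22032]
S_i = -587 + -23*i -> [-587, -610, -633, -656, -679]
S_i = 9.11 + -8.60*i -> [9.11, 0.51, -8.09, -16.69, -25.29]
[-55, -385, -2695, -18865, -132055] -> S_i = -55*7^i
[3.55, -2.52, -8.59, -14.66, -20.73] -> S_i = 3.55 + -6.07*i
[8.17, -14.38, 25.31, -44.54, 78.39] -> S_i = 8.17*(-1.76)^i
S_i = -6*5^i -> [-6, -30, -150, -750, -3750]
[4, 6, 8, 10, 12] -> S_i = 4 + 2*i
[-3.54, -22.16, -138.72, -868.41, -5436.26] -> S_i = -3.54*6.26^i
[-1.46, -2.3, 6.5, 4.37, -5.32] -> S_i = Random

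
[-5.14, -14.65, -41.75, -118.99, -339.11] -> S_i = -5.14*2.85^i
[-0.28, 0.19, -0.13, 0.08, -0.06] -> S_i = -0.28*(-0.67)^i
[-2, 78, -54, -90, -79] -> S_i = Random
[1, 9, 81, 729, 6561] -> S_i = 1*9^i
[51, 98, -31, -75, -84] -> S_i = Random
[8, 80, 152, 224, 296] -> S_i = 8 + 72*i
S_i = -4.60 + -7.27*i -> [-4.6, -11.87, -19.14, -26.41, -33.68]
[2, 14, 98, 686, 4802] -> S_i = 2*7^i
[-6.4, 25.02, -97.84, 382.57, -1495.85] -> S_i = -6.40*(-3.91)^i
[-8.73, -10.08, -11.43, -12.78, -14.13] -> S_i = -8.73 + -1.35*i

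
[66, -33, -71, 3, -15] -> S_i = Random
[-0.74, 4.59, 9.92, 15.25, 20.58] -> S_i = -0.74 + 5.33*i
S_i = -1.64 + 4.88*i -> [-1.64, 3.24, 8.12, 13.0, 17.88]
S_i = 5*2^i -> [5, 10, 20, 40, 80]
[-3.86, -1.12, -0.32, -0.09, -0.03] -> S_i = -3.86*0.29^i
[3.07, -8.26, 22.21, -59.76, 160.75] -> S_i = 3.07*(-2.69)^i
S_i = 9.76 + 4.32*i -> [9.76, 14.08, 18.4, 22.72, 27.04]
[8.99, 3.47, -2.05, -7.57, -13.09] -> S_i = 8.99 + -5.52*i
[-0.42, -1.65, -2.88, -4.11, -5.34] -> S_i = -0.42 + -1.23*i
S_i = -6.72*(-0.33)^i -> [-6.72, 2.22, -0.73, 0.24, -0.08]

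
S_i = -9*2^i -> [-9, -18, -36, -72, -144]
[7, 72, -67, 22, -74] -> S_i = Random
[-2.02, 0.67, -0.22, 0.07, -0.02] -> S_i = -2.02*(-0.33)^i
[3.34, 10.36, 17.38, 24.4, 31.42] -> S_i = 3.34 + 7.02*i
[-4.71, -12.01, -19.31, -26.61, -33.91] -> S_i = -4.71 + -7.30*i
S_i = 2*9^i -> [2, 18, 162, 1458, 13122]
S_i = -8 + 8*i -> [-8, 0, 8, 16, 24]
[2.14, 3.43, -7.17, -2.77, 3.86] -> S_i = Random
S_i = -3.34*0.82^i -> [-3.34, -2.74, -2.25, -1.84, -1.51]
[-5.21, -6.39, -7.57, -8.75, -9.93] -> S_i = -5.21 + -1.18*i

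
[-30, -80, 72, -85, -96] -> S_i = Random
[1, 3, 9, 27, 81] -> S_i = 1*3^i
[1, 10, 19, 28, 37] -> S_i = 1 + 9*i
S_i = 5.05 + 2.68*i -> [5.05, 7.73, 10.41, 13.09, 15.77]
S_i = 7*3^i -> [7, 21, 63, 189, 567]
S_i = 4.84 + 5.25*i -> [4.84, 10.09, 15.34, 20.59, 25.84]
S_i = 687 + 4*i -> [687, 691, 695, 699, 703]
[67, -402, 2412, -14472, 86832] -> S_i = 67*-6^i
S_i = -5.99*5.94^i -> [-5.99, -35.58, -211.35, -1255.41, -7457.15]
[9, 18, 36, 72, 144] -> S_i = 9*2^i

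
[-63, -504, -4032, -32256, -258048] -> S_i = -63*8^i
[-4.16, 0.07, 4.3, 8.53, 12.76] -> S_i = -4.16 + 4.23*i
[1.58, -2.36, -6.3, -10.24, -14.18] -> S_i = 1.58 + -3.94*i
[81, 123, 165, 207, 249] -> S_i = 81 + 42*i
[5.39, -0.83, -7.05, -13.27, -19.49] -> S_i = 5.39 + -6.22*i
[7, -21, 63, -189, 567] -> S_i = 7*-3^i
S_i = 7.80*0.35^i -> [7.8, 2.73, 0.96, 0.33, 0.12]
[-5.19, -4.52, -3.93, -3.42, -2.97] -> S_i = -5.19*0.87^i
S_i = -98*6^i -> [-98, -588, -3528, -21168, -127008]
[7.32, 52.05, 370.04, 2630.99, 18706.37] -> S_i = 7.32*7.11^i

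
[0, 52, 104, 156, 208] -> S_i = 0 + 52*i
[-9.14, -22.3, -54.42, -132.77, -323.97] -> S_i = -9.14*2.44^i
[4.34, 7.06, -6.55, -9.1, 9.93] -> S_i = Random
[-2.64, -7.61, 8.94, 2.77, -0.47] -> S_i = Random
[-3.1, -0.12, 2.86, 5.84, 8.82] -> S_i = -3.10 + 2.98*i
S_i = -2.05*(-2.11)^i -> [-2.05, 4.33, -9.13, 19.26, -40.63]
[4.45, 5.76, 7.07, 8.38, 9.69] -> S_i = 4.45 + 1.31*i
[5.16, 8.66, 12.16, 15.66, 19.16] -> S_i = 5.16 + 3.50*i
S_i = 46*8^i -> [46, 368, 2944, 23552, 188416]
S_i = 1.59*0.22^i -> [1.59, 0.35, 0.08, 0.02, 0.0]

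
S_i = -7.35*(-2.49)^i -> [-7.35, 18.3, -45.57, 113.47, -282.54]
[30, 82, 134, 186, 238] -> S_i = 30 + 52*i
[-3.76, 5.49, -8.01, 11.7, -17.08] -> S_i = -3.76*(-1.46)^i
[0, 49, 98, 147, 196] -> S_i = 0 + 49*i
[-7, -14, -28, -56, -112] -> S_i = -7*2^i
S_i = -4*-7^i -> [-4, 28, -196, 1372, -9604]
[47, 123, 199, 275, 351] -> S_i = 47 + 76*i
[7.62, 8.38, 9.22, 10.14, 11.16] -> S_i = 7.62*1.10^i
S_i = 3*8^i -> [3, 24, 192, 1536, 12288]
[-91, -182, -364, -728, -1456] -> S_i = -91*2^i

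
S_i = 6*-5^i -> [6, -30, 150, -750, 3750]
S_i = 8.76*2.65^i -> [8.76, 23.21, 61.52, 163.02, 432.0]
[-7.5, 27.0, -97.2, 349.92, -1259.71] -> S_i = -7.50*(-3.60)^i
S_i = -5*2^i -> [-5, -10, -20, -40, -80]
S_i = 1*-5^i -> [1, -5, 25, -125, 625]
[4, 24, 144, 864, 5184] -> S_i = 4*6^i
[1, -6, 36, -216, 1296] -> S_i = 1*-6^i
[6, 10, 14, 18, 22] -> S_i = 6 + 4*i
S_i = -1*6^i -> [-1, -6, -36, -216, -1296]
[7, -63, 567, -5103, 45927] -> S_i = 7*-9^i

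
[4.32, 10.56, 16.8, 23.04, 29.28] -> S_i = 4.32 + 6.24*i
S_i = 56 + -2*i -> [56, 54, 52, 50, 48]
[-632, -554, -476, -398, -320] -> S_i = -632 + 78*i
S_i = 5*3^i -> [5, 15, 45, 135, 405]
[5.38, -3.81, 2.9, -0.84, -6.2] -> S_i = Random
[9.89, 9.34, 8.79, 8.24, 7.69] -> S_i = 9.89 + -0.55*i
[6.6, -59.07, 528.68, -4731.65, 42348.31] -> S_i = 6.60*(-8.95)^i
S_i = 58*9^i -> [58, 522, 4698, 42282, 380538]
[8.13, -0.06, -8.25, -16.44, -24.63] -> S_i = 8.13 + -8.19*i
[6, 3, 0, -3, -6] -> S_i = 6 + -3*i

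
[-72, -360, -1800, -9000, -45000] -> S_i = -72*5^i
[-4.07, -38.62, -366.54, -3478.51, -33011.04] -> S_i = -4.07*9.49^i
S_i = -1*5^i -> [-1, -5, -25, -125, -625]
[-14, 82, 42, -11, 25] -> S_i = Random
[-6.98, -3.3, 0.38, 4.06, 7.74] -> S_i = -6.98 + 3.68*i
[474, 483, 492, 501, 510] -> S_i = 474 + 9*i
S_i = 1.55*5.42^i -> [1.55, 8.4, 45.53, 246.79, 1337.61]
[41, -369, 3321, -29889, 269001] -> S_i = 41*-9^i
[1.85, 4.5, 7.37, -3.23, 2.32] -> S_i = Random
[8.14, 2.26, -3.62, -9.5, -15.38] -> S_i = 8.14 + -5.88*i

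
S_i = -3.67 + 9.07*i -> [-3.67, 5.4, 14.47, 23.54, 32.61]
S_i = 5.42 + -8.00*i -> [5.42, -2.58, -10.58, -18.58, -26.58]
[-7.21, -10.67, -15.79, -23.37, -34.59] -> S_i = -7.21*1.48^i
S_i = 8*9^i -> [8, 72, 648, 5832, 52488]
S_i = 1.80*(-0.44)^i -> [1.8, -0.79, 0.35, -0.15, 0.07]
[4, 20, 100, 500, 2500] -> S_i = 4*5^i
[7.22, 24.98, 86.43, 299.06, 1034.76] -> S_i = 7.22*3.46^i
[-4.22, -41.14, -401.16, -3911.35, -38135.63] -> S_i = -4.22*9.75^i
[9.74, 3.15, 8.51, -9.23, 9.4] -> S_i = Random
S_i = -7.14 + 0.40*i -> [-7.14, -6.74, -6.34, -5.94, -5.54]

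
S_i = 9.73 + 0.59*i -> [9.73, 10.32, 10.91, 11.5, 12.09]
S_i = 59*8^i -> [59, 472, 3776, 30208, 241664]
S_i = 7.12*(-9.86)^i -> [7.12, -70.2, 692.2, -6825.13, 67295.75]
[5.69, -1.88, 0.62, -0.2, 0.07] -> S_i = 5.69*(-0.33)^i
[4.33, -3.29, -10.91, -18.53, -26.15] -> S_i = 4.33 + -7.62*i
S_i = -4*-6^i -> [-4, 24, -144, 864, -5184]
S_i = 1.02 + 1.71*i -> [1.02, 2.73, 4.44, 6.15, 7.86]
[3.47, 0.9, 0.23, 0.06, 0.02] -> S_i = 3.47*0.26^i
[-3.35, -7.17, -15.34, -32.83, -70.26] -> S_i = -3.35*2.14^i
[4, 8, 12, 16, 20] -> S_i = 4 + 4*i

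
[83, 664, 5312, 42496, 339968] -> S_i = 83*8^i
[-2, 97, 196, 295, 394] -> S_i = -2 + 99*i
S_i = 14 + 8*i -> [14, 22, 30, 38, 46]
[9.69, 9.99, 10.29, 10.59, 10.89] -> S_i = 9.69 + 0.30*i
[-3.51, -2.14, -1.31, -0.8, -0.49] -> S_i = -3.51*0.61^i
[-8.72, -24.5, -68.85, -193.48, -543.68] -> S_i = -8.72*2.81^i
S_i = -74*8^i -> [-74, -592, -4736, -37888, -303104]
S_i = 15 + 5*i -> [15, 20, 25, 30, 35]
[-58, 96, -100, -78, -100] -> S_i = Random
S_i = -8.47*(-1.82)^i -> [-8.47, 15.42, -28.06, 51.06, -92.93]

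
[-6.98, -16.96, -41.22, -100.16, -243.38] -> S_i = -6.98*2.43^i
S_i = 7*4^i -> [7, 28, 112, 448, 1792]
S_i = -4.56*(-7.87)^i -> [-4.56, 35.89, -282.43, 2222.74, -17492.98]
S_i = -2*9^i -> [-2, -18, -162, -1458, -13122]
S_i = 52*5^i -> [52, 260, 1300, 6500, 32500]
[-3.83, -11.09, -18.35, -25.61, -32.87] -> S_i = -3.83 + -7.26*i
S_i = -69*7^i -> [-69, -483, -3381, -23667, -165669]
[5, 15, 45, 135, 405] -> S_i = 5*3^i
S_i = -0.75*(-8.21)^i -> [-0.75, 6.16, -50.55, 415.04, -3407.48]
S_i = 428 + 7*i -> [428, 435, 442, 449, 456]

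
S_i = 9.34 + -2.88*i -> [9.34, 6.46, 3.58, 0.7, -2.18]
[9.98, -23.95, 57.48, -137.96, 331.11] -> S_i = 9.98*(-2.40)^i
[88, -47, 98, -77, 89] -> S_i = Random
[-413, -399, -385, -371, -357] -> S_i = -413 + 14*i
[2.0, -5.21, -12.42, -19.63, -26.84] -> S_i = 2.00 + -7.21*i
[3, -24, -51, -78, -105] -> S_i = 3 + -27*i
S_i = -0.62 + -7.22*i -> [-0.62, -7.84, -15.06, -22.28, -29.5]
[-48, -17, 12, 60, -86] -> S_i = Random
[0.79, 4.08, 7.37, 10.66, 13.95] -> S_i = 0.79 + 3.29*i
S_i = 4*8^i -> [4, 32, 256, 2048, 16384]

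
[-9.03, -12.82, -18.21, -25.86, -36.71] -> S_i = -9.03*1.42^i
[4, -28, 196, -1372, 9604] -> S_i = 4*-7^i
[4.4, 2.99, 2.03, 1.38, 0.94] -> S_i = 4.40*0.68^i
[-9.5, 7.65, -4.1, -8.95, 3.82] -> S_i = Random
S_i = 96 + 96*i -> [96, 192, 288, 384, 480]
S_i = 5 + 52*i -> [5, 57, 109, 161, 213]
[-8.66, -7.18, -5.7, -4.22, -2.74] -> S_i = -8.66 + 1.48*i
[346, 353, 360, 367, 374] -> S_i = 346 + 7*i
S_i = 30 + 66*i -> [30, 96, 162, 228, 294]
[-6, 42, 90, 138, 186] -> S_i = -6 + 48*i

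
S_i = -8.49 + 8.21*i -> [-8.49, -0.28, 7.93, 16.14, 24.35]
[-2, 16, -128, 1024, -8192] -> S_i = -2*-8^i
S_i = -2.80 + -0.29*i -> [-2.8, -3.09, -3.38, -3.67, -3.96]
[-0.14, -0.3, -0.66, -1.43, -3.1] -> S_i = -0.14*2.17^i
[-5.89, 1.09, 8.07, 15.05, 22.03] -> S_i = -5.89 + 6.98*i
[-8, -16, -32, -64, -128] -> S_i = -8*2^i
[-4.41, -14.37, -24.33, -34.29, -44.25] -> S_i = -4.41 + -9.96*i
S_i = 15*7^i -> [15, 105, 735, 5145, 36015]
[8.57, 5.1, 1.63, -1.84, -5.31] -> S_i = 8.57 + -3.47*i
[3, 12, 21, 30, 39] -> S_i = 3 + 9*i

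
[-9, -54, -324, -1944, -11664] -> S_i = -9*6^i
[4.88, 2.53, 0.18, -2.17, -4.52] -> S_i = 4.88 + -2.35*i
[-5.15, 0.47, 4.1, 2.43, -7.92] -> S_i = Random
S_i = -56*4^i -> [-56, -224, -896, -3584, -14336]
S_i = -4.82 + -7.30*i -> [-4.82, -12.12, -19.42, -26.72, -34.02]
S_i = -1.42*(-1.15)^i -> [-1.42, 1.63, -1.88, 2.16, -2.48]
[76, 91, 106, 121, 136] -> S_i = 76 + 15*i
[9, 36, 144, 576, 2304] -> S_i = 9*4^i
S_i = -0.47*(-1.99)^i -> [-0.47, 0.94, -1.86, 3.7, -7.37]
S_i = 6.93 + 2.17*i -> [6.93, 9.1, 11.27, 13.44, 15.61]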